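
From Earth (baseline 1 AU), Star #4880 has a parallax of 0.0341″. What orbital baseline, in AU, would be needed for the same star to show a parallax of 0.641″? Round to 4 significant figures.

18.80 AU

Parallax scales linearly with baseline: p ∝ B, so B = p_target / p_Earth × 1 AU.
B = 0.641 / 0.0341 = 18.798 AU.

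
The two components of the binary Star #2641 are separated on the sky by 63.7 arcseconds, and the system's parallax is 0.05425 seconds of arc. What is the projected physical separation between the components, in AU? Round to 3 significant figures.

1170 AU

d = 1/p = 1/0.05425″ = 18.433 pc.
At distance d (pc), an angle of θ arcsec spans θ·d AU: s = 63.7 × 18.433 = 1174.2 AU.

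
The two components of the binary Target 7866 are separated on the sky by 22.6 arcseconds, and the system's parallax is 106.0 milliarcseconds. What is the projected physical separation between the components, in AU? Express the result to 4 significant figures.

d = 1/p = 1/0.1060″ = 9.434 pc.
At distance d (pc), an angle of θ arcsec spans θ·d AU: s = 22.6 × 9.434 = 213.21 AU.

213.2 AU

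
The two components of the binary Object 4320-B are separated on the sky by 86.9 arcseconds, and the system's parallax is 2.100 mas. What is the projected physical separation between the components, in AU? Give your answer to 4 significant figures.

41380 AU

d = 1/p = 1/0.002100″ = 476.19 pc.
At distance d (pc), an angle of θ arcsec spans θ·d AU: s = 86.9 × 476.19 = 41381 AU.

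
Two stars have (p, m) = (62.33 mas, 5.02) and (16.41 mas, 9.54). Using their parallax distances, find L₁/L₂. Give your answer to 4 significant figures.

d₁ = 1/p₁ = 1/0.06233″ = 16.044 pc; d₂ = 1/p₂ = 1/0.01641″ = 60.938 pc.
M₁ = m₁ − 5 log₁₀ d₁ + 5 = 5.02 − 6.0266 + 5 = 3.9934.
M₂ = 9.54 − 8.9244 + 5 = 5.6156.
L₁/L₂ = 10^(0.4(M₂ − M₁)) = 10^(0.4 × 1.6222) = 10^0.64888 = 4.4553.

L₁/L₂ = 4.455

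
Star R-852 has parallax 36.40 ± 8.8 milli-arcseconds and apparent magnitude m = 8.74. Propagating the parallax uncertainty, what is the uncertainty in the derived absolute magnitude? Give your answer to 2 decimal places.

σ_M = 0.52 mag

M = m − 5 log₁₀ d + 5 = m + 5 log₁₀ p + 5, so ∂M/∂p = 5/(p ln 10).
σ_M = (5/ln 10) · (σ_p/p) = 2.1715 × 8.8/36.40 = 2.1715 × 0.24176 = 0.52498.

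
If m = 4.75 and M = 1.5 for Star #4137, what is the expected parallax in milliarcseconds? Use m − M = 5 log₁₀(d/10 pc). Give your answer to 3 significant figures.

22.4 mas

m − M = 4.75 − 1.5 = 3.25.
d = 10^((m−M)/5 + 1) = 10^1.650 = 44.668 pc.
p = 1/d = 1/44.668 = 0.022387 arcsec = 22.387 mas.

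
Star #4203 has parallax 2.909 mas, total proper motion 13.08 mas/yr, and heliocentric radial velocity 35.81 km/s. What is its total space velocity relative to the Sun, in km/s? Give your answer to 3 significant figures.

d = 1/p = 1/0.002909″ = 343.76 pc.
μ = 13.08 mas/yr = 0.01308 ″/yr.
v_t = 4.740 μ d = 4.740 × 0.01308 × 343.76 = 21.313 km/s.
v = √(v_r² + v_t²) = √(35.81² + 21.313²) = √1736.6 = 41.673 km/s.

41.7 km/s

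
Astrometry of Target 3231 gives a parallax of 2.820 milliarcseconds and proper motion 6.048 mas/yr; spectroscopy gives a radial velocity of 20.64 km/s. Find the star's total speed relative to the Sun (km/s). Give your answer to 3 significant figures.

23.0 km/s

d = 1/p = 1/0.002820″ = 354.61 pc.
μ = 6.048 mas/yr = 0.006048 ″/yr.
v_t = 4.740 μ d = 4.740 × 0.006048 × 354.61 = 10.166 km/s.
v = √(v_r² + v_t²) = √(20.64² + 10.166²) = √529.357 = 23.008 km/s.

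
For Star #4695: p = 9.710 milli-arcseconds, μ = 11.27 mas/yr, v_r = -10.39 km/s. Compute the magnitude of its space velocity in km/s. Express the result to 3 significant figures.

d = 1/p = 1/0.009710″ = 102.99 pc.
μ = 11.27 mas/yr = 0.01127 ″/yr.
v_t = 4.740 μ d = 4.740 × 0.01127 × 102.99 = 5.5017 km/s.
v = √(v_r² + v_t²) = √((-10.39)² + 5.5017²) = √138.221 = 11.757 km/s.

11.8 km/s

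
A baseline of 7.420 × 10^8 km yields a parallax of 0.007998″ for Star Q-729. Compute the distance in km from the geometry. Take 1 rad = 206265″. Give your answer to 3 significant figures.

θ = 0.007998″ = 0.007998/206265 = 3.8775 × 10^-8 rad.
d = B/θ = (7.420 × 10^8) / (3.8775 × 10^-8) = 1.9136 × 10^16 km.

1.91 × 10^16 km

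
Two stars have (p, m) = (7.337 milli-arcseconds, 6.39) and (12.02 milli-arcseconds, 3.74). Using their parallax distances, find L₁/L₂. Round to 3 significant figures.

L₁/L₂ = 0.234

d₁ = 1/p₁ = 1/0.007337″ = 136.3 pc; d₂ = 1/p₂ = 1/0.01202″ = 83.195 pc.
M₁ = m₁ − 5 log₁₀ d₁ + 5 = 6.39 − 10.6725 + 5 = 0.7175.
M₂ = 3.74 − 9.6005 + 5 = -0.8605.
L₁/L₂ = 10^(0.4(M₂ − M₁)) = 10^(0.4 × (-1.5780)) = 10^(-0.63120) = 0.23378.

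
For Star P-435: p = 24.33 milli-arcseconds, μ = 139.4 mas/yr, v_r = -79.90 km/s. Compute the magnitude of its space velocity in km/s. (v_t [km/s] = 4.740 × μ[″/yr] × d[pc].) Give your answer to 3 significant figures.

84.4 km/s

d = 1/p = 1/0.02433″ = 41.102 pc.
μ = 139.4 mas/yr = 0.1394 ″/yr.
v_t = 4.740 μ d = 4.740 × 0.1394 × 41.102 = 27.158 km/s.
v = √(v_r² + v_t²) = √((-79.90)² + 27.158²) = √7121.57 = 84.389 km/s.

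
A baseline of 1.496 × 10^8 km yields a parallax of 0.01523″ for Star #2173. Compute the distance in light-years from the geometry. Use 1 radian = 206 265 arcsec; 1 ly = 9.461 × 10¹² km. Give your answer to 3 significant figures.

θ = 0.01523″ = 0.01523/206265 = 7.3837 × 10^-8 rad.
d = B/θ = (1.496 × 10^8) / (7.3837 × 10^-8) = 2.0261 × 10^15 km = (2.0261 × 10^15) / (9.461 × 10^12) ly = 214.15 ly.

214 ly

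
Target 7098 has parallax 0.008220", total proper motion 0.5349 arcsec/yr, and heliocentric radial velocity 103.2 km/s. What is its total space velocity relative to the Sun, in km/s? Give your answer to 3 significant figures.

325 km/s

d = 1/p = 1/0.008220″ = 121.65 pc.
v_t = 4.740 μ d = 4.740 × 0.5349 × 121.65 = 308.43 km/s.
v = √(v_r² + v_t²) = √(103.2² + 308.43²) = √105779 = 325.24 km/s.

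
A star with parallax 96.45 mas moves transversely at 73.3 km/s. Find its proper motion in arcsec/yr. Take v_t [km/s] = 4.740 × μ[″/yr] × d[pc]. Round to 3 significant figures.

d = 1/p = 1/0.09645″ = 10.368 pc.
μ = v_t / (4.74 d) = 73.3 / (4.74 × 10.368) = 73.3 / 49.144 = 1.4915 ″/yr.

1.49 arcsec/yr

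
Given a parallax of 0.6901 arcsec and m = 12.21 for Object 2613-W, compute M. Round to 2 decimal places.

d = 1/p = 1/0.6901″ = 1.4491 pc.
m − M = 5 log₁₀(1.4491) − 5 = 0.8055 − 5 = -4.1945.
M = m − (m − M) = 12.21 − (-4.1945) = 16.40.

M = 16.40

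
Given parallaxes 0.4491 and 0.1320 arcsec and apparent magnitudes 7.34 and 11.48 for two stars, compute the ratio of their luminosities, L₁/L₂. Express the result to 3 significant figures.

d₁ = 1/p₁ = 1/0.4491″ = 2.2267 pc; d₂ = 1/p₂ = 1/0.1320″ = 7.5758 pc.
M₁ = m₁ − 5 log₁₀ d₁ + 5 = 7.34 − 1.7383 + 5 = 10.6017.
M₂ = 11.48 − 4.3971 + 5 = 12.0829.
L₁/L₂ = 10^(0.4(M₂ − M₁)) = 10^(0.4 × 1.4812) = 10^0.59248 = 3.9127.

L₁/L₂ = 3.91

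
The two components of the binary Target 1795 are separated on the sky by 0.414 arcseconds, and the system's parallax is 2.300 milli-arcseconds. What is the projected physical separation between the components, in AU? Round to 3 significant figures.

d = 1/p = 1/0.002300″ = 434.78 pc.
At distance d (pc), an angle of θ arcsec spans θ·d AU: s = 0.414 × 434.78 = 180 AU.

180 AU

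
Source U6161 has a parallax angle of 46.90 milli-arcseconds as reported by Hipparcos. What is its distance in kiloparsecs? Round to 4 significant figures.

p = 46.90 milli-arcseconds = 0.04690 arcsec.
d = 1/p = 1/0.04690 = 21.322 pc.
= 0.021322 kpc.

0.02132 kpc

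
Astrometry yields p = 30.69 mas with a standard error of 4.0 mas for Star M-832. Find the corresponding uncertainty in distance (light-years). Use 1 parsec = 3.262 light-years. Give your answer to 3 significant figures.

d = 1/p, so σ_d = σ_p / p².
σ_d = 0.00400 / (0.03069)² = 0.00400 / 0.00094188 = 4.2468 pc = 4.2468 × 3.262 ly = 13.853 ly.

13.9 ly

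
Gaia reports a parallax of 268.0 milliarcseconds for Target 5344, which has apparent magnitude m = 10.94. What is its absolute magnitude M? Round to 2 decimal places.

d = 1/p = 1/0.2680″ = 3.7313 pc.
m − M = 5 log₁₀(3.7313) − 5 = 2.8593 − 5 = -2.1407.
M = m − (m − M) = 10.94 − (-2.1407) = 13.08.

M = 13.08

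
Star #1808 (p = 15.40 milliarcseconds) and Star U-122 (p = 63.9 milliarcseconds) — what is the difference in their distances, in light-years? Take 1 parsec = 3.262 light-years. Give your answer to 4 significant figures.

160.8 ly

d_A = 1/0.01540″ = 64.935 pc; d_B = 1/0.06390″ = 15.649 pc.
|d_B − d_A| = |15.649 − 64.935| = 49.286 pc = 49.286 × 3.262 ly = 160.77 ly.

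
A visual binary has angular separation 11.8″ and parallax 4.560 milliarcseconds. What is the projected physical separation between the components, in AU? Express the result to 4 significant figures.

2588 AU

d = 1/p = 1/0.004560″ = 219.3 pc.
At distance d (pc), an angle of θ arcsec spans θ·d AU: s = 11.8 × 219.3 = 2587.7 AU.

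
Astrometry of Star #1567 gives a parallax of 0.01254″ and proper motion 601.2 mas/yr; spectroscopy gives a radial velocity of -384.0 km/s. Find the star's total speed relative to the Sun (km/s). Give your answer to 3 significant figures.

d = 1/p = 1/0.01254″ = 79.745 pc.
μ = 601.2 mas/yr = 0.6012 ″/yr.
v_t = 4.740 μ d = 4.740 × 0.6012 × 79.745 = 227.25 km/s.
v = √(v_r² + v_t²) = √((-384.0)² + 227.25²) = √199099 = 446.21 km/s.

446 km/s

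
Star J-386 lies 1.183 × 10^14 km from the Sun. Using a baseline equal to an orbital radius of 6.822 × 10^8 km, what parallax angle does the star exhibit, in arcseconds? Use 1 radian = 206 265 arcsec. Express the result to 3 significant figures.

1.19 arcsec

θ ≈ B/d = (6.822 × 10^8) / (1.183 × 10^14) = 5.7667 × 10^-6 rad.
In arcseconds: 5.7667 × 10^-6 × 206265 = 1.1895″.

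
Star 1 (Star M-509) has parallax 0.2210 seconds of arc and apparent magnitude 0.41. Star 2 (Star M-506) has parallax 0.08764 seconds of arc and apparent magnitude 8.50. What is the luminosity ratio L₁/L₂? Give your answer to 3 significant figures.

d₁ = 1/p₁ = 1/0.2210″ = 4.5249 pc; d₂ = 1/p₂ = 1/0.08764″ = 11.41 pc.
M₁ = m₁ − 5 log₁₀ d₁ + 5 = 0.41 − 3.2780 + 5 = 2.1320.
M₂ = 8.50 − 5.2864 + 5 = 8.2136.
L₁/L₂ = 10^(0.4(M₂ − M₁)) = 10^(0.4 × 6.0816) = 10^2.43264 = 270.79.

L₁/L₂ = 271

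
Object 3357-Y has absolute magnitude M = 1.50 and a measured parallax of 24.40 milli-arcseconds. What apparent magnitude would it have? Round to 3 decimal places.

d = 1/p = 1/0.02440″ = 40.984 pc.
m − M = 5 log₁₀ d − 5 = 5 log₁₀(40.984) − 5 = 8.0631 − 5 = 3.0631.
m = M + (m − M) = 1.50 + 3.0631 = 4.563.

m = 4.563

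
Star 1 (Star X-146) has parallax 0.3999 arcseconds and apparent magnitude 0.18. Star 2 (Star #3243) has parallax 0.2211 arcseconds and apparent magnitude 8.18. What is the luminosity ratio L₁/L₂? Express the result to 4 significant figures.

d₁ = 1/p₁ = 1/0.3999″ = 2.5006 pc; d₂ = 1/p₂ = 1/0.2211″ = 4.5228 pc.
M₁ = m₁ − 5 log₁₀ d₁ + 5 = 0.18 − 1.9902 + 5 = 3.1898.
M₂ = 8.18 − 3.2770 + 5 = 9.9030.
L₁/L₂ = 10^(0.4(M₂ − M₁)) = 10^(0.4 × 6.7132) = 10^2.68528 = 484.48.

L₁/L₂ = 484.5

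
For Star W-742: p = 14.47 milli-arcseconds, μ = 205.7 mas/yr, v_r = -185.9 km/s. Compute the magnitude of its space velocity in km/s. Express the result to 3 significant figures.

d = 1/p = 1/0.01447″ = 69.109 pc.
μ = 205.7 mas/yr = 0.2057 ″/yr.
v_t = 4.740 μ d = 4.740 × 0.2057 × 69.109 = 67.383 km/s.
v = √(v_r² + v_t²) = √((-185.9)² + 67.383²) = √39099.3 = 197.74 km/s.

198 km/s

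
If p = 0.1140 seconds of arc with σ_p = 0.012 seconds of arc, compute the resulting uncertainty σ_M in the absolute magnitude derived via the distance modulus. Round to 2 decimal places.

σ_M = 0.23 mag

M = m − 5 log₁₀ d + 5 = m + 5 log₁₀ p + 5, so ∂M/∂p = 5/(p ln 10).
σ_M = (5/ln 10) · (σ_p/p) = 2.1715 × 0.012/0.1140 = 2.1715 × 0.10526 = 0.22857.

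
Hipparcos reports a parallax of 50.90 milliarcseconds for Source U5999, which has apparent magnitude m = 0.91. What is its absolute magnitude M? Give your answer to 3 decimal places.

M = -0.556

d = 1/p = 1/0.05090″ = 19.646 pc.
m − M = 5 log₁₀(19.646) − 5 = 6.4664 − 5 = 1.4664.
M = m − (m − M) = 0.91 − 1.4664 = -0.556.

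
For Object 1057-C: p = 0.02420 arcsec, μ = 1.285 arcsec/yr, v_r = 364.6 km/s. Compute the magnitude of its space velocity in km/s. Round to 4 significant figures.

443.0 km/s

d = 1/p = 1/0.02420″ = 41.322 pc.
v_t = 4.740 μ d = 4.740 × 1.285 × 41.322 = 251.69 km/s.
v = √(v_r² + v_t²) = √(364.6² + 251.69²) = √196281 = 443.04 km/s.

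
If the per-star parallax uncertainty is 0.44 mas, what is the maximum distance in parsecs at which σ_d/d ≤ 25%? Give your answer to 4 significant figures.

σ_d/d = σ_p/p, so the condition is σ_p/p ≤ 0.25, i.e. p ≥ σ_p/0.25.
p_min = 0.44/0.25 = 1.76 mas = 0.00176 arcsec.
d_max = 1/p_min = 1/0.00176 = 568.18 pc.

568.2 pc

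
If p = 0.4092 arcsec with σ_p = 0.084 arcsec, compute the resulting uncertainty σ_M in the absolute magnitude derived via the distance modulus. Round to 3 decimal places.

M = m − 5 log₁₀ d + 5 = m + 5 log₁₀ p + 5, so ∂M/∂p = 5/(p ln 10).
σ_M = (5/ln 10) · (σ_p/p) = 2.1715 × 0.084/0.4092 = 2.1715 × 0.20528 = 0.44577.

σ_M = 0.446 mag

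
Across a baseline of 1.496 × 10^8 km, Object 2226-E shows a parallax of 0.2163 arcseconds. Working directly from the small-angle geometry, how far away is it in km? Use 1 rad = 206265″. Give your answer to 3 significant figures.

1.43 × 10^14 km

θ = 0.2163″ = 0.2163/206265 = 1.0487 × 10^-6 rad.
d = B/θ = (1.496 × 10^8) / (1.0487 × 10^-6) = 1.4265 × 10^14 km.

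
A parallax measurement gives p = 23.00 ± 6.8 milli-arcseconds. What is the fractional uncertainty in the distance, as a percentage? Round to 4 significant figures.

29.57%

For d = 1/p, |σ_d/d| = |σ_p/p|.
σ_p/p = 6.8 / 23.00 = 0.29565 = 29.565%.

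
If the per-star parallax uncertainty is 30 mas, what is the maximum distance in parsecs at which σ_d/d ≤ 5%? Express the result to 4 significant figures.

1.667 pc

σ_d/d = σ_p/p, so the condition is σ_p/p ≤ 0.05, i.e. p ≥ σ_p/0.05.
p_min = 30/0.05 = 600 mas = 0.6 arcsec.
d_max = 1/p_min = 1/0.6 = 1.6667 pc.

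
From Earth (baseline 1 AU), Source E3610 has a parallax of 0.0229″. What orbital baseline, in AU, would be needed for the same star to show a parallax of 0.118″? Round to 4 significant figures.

Parallax scales linearly with baseline: p ∝ B, so B = p_target / p_Earth × 1 AU.
B = 0.118 / 0.0229 = 5.1528 AU.

5.153 AU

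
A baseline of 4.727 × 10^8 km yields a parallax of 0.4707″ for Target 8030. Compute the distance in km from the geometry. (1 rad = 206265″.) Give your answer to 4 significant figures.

θ = 0.4707″ = 0.4707/206265 = 2.2820 × 10^-6 rad.
d = B/θ = (4.727 × 10^8) / (2.2820 × 10^-6) = 2.0714 × 10^14 km.

2.071 × 10^14 km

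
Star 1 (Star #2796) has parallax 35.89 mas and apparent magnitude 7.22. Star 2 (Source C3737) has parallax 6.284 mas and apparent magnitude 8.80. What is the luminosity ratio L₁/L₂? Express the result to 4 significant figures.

L₁/L₂ = 0.1314

d₁ = 1/p₁ = 1/0.03589″ = 27.863 pc; d₂ = 1/p₂ = 1/0.006284″ = 159.13 pc.
M₁ = m₁ − 5 log₁₀ d₁ + 5 = 7.22 − 7.2251 + 5 = 4.9949.
M₂ = 8.80 − 11.0088 + 5 = 2.7912.
L₁/L₂ = 10^(0.4(M₂ − M₁)) = 10^(0.4 × (-2.2037)) = 10^(-0.88148) = 0.13138.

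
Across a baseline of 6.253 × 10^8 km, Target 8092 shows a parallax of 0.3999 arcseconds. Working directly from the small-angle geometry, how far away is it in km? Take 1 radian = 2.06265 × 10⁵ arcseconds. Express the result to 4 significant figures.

3.225 × 10^14 km

θ = 0.3999″ = 0.3999/206265 = 1.9388 × 10^-6 rad.
d = B/θ = (6.253 × 10^8) / (1.9388 × 10^-6) = 3.2252 × 10^14 km.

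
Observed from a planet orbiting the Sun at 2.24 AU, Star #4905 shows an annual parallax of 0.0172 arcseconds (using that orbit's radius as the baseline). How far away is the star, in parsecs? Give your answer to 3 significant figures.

With baseline B (in AU) and parallax p (in arcsec), d = B/p parsecs.
d = 2.24 / 0.0172 = 130.23 pc.

130 pc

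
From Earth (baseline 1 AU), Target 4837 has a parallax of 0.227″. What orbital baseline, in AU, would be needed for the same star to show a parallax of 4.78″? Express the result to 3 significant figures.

21.1 AU

Parallax scales linearly with baseline: p ∝ B, so B = p_target / p_Earth × 1 AU.
B = 4.78 / 0.227 = 21.057 AU.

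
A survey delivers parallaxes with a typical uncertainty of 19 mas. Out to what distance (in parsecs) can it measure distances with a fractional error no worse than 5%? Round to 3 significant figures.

σ_d/d = σ_p/p, so the condition is σ_p/p ≤ 0.05, i.e. p ≥ σ_p/0.05.
p_min = 19/0.05 = 380 mas = 0.38 arcsec.
d_max = 1/p_min = 1/0.38 = 2.6316 pc.

2.63 pc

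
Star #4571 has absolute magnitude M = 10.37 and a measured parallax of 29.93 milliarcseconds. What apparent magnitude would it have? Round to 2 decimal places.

d = 1/p = 1/0.02993″ = 33.411 pc.
m − M = 5 log₁₀ d − 5 = 5 log₁₀(33.411) − 5 = 7.6194 − 5 = 2.6194.
m = M + (m − M) = 10.37 + 2.6194 = 12.99.

m = 12.99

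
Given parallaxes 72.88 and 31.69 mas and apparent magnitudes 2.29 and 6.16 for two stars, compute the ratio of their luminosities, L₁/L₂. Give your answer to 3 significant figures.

d₁ = 1/p₁ = 1/0.07288″ = 13.721 pc; d₂ = 1/p₂ = 1/0.03169″ = 31.556 pc.
M₁ = m₁ − 5 log₁₀ d₁ + 5 = 2.29 − 5.6869 + 5 = 1.6031.
M₂ = 6.16 − 7.4954 + 5 = 3.6646.
L₁/L₂ = 10^(0.4(M₂ − M₁)) = 10^(0.4 × 2.0615) = 10^0.82460 = 6.6773.

L₁/L₂ = 6.68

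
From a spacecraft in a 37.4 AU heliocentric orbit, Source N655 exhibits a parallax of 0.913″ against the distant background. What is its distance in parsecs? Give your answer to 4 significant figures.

40.96 pc

With baseline B (in AU) and parallax p (in arcsec), d = B/p parsecs.
d = 37.4 / 0.913 = 40.964 pc.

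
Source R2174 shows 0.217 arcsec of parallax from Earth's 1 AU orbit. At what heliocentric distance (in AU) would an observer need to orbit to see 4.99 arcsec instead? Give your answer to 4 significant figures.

23.00 AU

Parallax scales linearly with baseline: p ∝ B, so B = p_target / p_Earth × 1 AU.
B = 4.99 / 0.217 = 22.995 AU.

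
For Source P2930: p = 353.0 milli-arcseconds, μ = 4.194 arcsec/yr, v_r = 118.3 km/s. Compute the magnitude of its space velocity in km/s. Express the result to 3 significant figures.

d = 1/p = 1/0.3530″ = 2.8329 pc.
v_t = 4.740 μ d = 4.740 × 4.194 × 2.8329 = 56.317 km/s.
v = √(v_r² + v_t²) = √(118.3² + 56.317²) = √17166.5 = 131.02 km/s.

131 km/s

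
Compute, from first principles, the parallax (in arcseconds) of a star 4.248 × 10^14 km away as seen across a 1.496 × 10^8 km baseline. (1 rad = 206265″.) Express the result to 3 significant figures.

0.0726 arcsec

θ ≈ B/d = (1.496 × 10^8) / (4.248 × 10^14) = 3.5217 × 10^-7 rad.
In arcseconds: 3.5217 × 10^-7 × 206265 = 0.07264″.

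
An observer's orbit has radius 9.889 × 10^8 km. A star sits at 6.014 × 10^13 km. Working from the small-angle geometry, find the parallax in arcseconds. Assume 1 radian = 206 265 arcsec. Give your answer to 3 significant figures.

θ ≈ B/d = (9.889 × 10^8) / (6.014 × 10^13) = 1.6443 × 10^-5 rad.
In arcseconds: 1.6443 × 10^-5 × 206265 = 3.3916″.

3.39 arcsec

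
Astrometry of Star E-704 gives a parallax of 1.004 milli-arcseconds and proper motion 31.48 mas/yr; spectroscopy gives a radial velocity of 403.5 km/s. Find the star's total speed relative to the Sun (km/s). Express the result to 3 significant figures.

430 km/s

d = 1/p = 1/0.001004″ = 996.02 pc.
μ = 31.48 mas/yr = 0.03148 ″/yr.
v_t = 4.740 μ d = 4.740 × 0.03148 × 996.02 = 148.62 km/s.
v = √(v_r² + v_t²) = √(403.5² + 148.62²) = √184900 = 430 km/s.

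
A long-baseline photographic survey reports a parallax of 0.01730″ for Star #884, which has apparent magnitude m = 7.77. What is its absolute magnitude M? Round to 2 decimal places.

M = 3.96

d = 1/p = 1/0.01730″ = 57.803 pc.
m − M = 5 log₁₀(57.803) − 5 = 8.8098 − 5 = 3.8098.
M = m − (m − M) = 7.77 − 3.8098 = 3.96.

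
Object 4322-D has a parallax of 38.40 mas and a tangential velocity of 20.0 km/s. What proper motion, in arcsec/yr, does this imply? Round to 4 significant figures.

0.1620 arcsec/yr

d = 1/p = 1/0.03840″ = 26.042 pc.
μ = v_t / (4.74 d) = 20.0 / (4.74 × 26.042) = 20.0 / 123.44 = 0.16202 ″/yr.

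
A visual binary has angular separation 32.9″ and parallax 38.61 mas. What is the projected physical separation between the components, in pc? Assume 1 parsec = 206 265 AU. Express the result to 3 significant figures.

d = 1/p = 1/0.03861″ = 25.9 pc.
At distance d (pc), an angle of θ arcsec spans θ·d AU: s = 32.9 × 25.9 = 852.11 AU.
= 852.11 / 206265 = 0.0041311 pc.

0.00413 pc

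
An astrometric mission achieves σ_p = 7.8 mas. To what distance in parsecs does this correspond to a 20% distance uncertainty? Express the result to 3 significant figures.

σ_d/d = σ_p/p, so the condition is σ_p/p ≤ 0.20, i.e. p ≥ σ_p/0.20.
p_min = 7.8/0.20 = 39 mas = 0.039 arcsec.
d_max = 1/p_min = 1/0.039 = 25.641 pc.

25.6 pc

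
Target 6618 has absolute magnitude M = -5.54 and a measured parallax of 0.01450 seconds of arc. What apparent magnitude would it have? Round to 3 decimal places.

m = -1.347

d = 1/p = 1/0.01450″ = 68.966 pc.
m − M = 5 log₁₀ d − 5 = 5 log₁₀(68.966) − 5 = 9.1932 − 5 = 4.1932.
m = M + (m − M) = -5.54 + 4.1932 = -1.347.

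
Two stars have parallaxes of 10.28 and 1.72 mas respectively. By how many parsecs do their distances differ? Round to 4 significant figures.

484.1 pc

d_A = 1/0.01028″ = 97.276 pc; d_B = 1/0.001720″ = 581.4 pc.
|d_B − d_A| = |581.4 − 97.276| = 484.12 pc.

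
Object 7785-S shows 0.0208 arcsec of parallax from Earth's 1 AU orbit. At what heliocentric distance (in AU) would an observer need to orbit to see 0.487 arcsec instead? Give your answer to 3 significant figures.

Parallax scales linearly with baseline: p ∝ B, so B = p_target / p_Earth × 1 AU.
B = 0.487 / 0.0208 = 23.413 AU.

23.4 AU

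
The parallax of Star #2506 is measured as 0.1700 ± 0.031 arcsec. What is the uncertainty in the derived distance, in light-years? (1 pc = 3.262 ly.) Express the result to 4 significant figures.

3.499 ly

d = 1/p, so σ_d = σ_p / p².
σ_d = 0.0310 / (0.1700)² = 0.0310 / 0.0289 = 1.0727 pc = 1.0727 × 3.262 ly = 3.4991 ly.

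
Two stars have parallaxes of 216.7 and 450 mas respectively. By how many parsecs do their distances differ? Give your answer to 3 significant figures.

d_A = 1/0.2167″ = 4.6147 pc; d_B = 1/0.4500″ = 2.2222 pc.
|d_B − d_A| = |2.2222 − 4.6147| = 2.3925 pc.

2.39 pc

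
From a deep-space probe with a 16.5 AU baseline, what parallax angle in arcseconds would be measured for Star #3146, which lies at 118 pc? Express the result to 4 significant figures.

p (arcsec) = B (AU) / d (pc).
p = 16.5 / 118 = 0.13983 arcsec.

0.1398 arcsec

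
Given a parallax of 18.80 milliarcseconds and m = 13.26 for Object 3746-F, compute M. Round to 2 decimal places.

M = 9.63

d = 1/p = 1/0.01880″ = 53.191 pc.
m − M = 5 log₁₀(53.191) − 5 = 8.6292 − 5 = 3.6292.
M = m − (m − M) = 13.26 − 3.6292 = 9.63.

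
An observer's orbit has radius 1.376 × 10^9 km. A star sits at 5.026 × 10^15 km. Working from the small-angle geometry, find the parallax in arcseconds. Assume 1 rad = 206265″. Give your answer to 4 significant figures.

θ ≈ B/d = (1.376 × 10^9) / (5.026 × 10^15) = 2.7378 × 10^-7 rad.
In arcseconds: 2.7378 × 10^-7 × 206265 = 0.056471″.

0.05647 arcsec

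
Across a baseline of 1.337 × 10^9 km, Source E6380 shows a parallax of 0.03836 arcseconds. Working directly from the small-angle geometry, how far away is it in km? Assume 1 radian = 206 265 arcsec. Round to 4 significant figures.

7.189 × 10^15 km

θ = 0.03836″ = 0.03836/206265 = 1.8597 × 10^-7 rad.
d = B/θ = (1.337 × 10^9) / (1.8597 × 10^-7) = 7.1893 × 10^15 km.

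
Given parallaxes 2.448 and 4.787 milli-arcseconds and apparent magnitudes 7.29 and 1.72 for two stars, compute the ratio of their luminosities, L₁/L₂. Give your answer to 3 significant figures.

d₁ = 1/p₁ = 1/0.002448″ = 408.5 pc; d₂ = 1/p₂ = 1/0.004787″ = 208.9 pc.
M₁ = m₁ − 5 log₁₀ d₁ + 5 = 7.29 − 13.0560 + 5 = -0.7660.
M₂ = 1.72 − 11.5997 + 5 = -4.8797.
L₁/L₂ = 10^(0.4(M₂ − M₁)) = 10^(0.4 × (-4.1137)) = 10^(-1.64548) = 0.022621.

L₁/L₂ = 0.0226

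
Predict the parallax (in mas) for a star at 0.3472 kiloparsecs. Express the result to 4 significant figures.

d = 0.3472 kpc = 347.2 pc.
p = 1/d = 1/347.2 = 0.0028802 arcsec.
= 0.0028802 × 1000 = 2.8802 mas.

2.880 mas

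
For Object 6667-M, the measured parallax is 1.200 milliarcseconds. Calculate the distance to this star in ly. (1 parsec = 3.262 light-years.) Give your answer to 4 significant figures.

p = 1.200 milliarcseconds = 0.001200 arcsec.
d = 1/p = 1/0.001200 = 833.33 pc.
In light-years: 833.33 × 3.262 = 2718.3 ly.

2718 ly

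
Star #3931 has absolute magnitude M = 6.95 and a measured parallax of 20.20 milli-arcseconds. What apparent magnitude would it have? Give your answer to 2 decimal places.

d = 1/p = 1/0.02020″ = 49.505 pc.
m − M = 5 log₁₀ d − 5 = 5 log₁₀(49.505) − 5 = 8.4732 − 5 = 3.4732.
m = M + (m − M) = 6.95 + 3.4732 = 10.42.

m = 10.42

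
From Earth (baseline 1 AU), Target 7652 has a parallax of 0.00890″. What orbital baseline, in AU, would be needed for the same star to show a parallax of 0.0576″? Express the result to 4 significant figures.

6.472 AU

Parallax scales linearly with baseline: p ∝ B, so B = p_target / p_Earth × 1 AU.
B = 0.0576 / 0.00890 = 6.4719 AU.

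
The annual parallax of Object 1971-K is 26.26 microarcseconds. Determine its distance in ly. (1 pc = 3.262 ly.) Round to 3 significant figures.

p = 26.26 microarcseconds = 0.00002626 arcsec.
d = 1/p = 1/0.00002626 = 38081 pc.
In light-years: 38081 × 3.262 = 1.2422 × 10^5 ly.

124000 ly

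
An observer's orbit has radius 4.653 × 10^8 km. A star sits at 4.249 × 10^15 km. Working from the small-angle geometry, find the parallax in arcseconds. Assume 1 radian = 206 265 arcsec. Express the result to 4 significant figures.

θ ≈ B/d = (4.653 × 10^8) / (4.249 × 10^15) = 1.0951 × 10^-7 rad.
In arcseconds: 1.0951 × 10^-7 × 206265 = 0.022588″.

0.02259 arcsec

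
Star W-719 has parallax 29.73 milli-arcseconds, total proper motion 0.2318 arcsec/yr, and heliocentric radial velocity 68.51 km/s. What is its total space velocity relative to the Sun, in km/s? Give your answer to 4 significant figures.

d = 1/p = 1/0.02973″ = 33.636 pc.
v_t = 4.740 μ d = 4.740 × 0.2318 × 33.636 = 36.957 km/s.
v = √(v_r² + v_t²) = √(68.51² + 36.957²) = √6059.44 = 77.842 km/s.

77.84 km/s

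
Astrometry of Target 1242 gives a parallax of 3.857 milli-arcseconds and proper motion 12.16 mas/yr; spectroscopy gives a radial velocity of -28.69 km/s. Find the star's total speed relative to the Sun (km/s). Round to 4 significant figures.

32.35 km/s

d = 1/p = 1/0.003857″ = 259.27 pc.
μ = 12.16 mas/yr = 0.01216 ″/yr.
v_t = 4.740 μ d = 4.740 × 0.01216 × 259.27 = 14.944 km/s.
v = √(v_r² + v_t²) = √((-28.69)² + 14.944²) = √1046.44 = 32.349 km/s.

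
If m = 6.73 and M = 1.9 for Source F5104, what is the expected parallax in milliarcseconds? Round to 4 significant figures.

10.81 mas

m − M = 6.73 − 1.9 = 4.83.
d = 10^((m−M)/5 + 1) = 10^1.966 = 92.47 pc.
p = 1/d = 1/92.47 = 0.010814 arcsec = 10.814 mas.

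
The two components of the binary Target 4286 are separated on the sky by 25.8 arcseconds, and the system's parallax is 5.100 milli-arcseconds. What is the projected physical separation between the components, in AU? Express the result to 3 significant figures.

d = 1/p = 1/0.005100″ = 196.08 pc.
At distance d (pc), an angle of θ arcsec spans θ·d AU: s = 25.8 × 196.08 = 5058.9 AU.

5060 AU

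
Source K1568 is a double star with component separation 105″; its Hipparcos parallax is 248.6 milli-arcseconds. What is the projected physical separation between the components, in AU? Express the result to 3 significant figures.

422 AU

d = 1/p = 1/0.2486″ = 4.0225 pc.
At distance d (pc), an angle of θ arcsec spans θ·d AU: s = 105 × 4.0225 = 422.36 AU.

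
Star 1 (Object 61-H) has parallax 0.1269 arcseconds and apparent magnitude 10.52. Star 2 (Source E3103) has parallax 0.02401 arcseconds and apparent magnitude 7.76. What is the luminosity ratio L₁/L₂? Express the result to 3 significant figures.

L₁/L₂ = 0.00282

d₁ = 1/p₁ = 1/0.1269″ = 7.8802 pc; d₂ = 1/p₂ = 1/0.02401″ = 41.649 pc.
M₁ = m₁ − 5 log₁₀ d₁ + 5 = 10.52 − 4.4827 + 5 = 11.0373.
M₂ = 7.76 − 8.0980 + 5 = 4.6620.
L₁/L₂ = 10^(0.4(M₂ − M₁)) = 10^(0.4 × (-6.3753)) = 10^(-2.55012) = 0.0028176.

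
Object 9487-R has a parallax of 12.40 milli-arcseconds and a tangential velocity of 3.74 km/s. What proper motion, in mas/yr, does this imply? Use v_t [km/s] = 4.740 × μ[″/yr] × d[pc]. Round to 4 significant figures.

d = 1/p = 1/0.01240″ = 80.645 pc.
μ = v_t / (4.74 d) = 3.74 / (4.74 × 80.645) = 3.74 / 382.26 = 0.0097839 ″/yr = 9.7839 mas/yr.

9.784 mas/yr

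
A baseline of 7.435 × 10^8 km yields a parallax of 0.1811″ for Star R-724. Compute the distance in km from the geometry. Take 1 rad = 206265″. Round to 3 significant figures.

θ = 0.1811″ = 0.1811/206265 = 8.7800 × 10^-7 rad.
d = B/θ = (7.435 × 10^8) / (8.7800 × 10^-7) = 8.4681 × 10^14 km.

8.47 × 10^14 km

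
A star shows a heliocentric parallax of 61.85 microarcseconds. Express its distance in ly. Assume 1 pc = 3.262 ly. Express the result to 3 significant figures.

p = 61.85 microarcseconds = 0.00006185 arcsec.
d = 1/p = 1/0.00006185 = 16168 pc.
In light-years: 16168 × 3.262 = 52740 ly.

52700 ly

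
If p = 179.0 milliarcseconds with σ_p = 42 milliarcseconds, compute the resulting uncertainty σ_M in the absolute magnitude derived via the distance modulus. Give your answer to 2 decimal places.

M = m − 5 log₁₀ d + 5 = m + 5 log₁₀ p + 5, so ∂M/∂p = 5/(p ln 10).
σ_M = (5/ln 10) · (σ_p/p) = 2.1715 × 42/179.0 = 2.1715 × 0.23464 = 0.50952.

σ_M = 0.51 mag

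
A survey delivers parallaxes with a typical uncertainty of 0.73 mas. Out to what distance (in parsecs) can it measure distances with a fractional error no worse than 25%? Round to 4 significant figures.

342.5 pc

σ_d/d = σ_p/p, so the condition is σ_p/p ≤ 0.25, i.e. p ≥ σ_p/0.25.
p_min = 0.73/0.25 = 2.92 mas = 0.00292 arcsec.
d_max = 1/p_min = 1/0.00292 = 342.47 pc.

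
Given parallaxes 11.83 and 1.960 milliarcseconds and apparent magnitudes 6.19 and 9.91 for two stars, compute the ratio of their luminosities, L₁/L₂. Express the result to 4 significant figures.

L₁/L₂ = 0.8444

d₁ = 1/p₁ = 1/0.01183″ = 84.531 pc; d₂ = 1/p₂ = 1/0.001960″ = 510.2 pc.
M₁ = m₁ − 5 log₁₀ d₁ + 5 = 6.19 − 9.6351 + 5 = 1.5549.
M₂ = 9.91 − 13.5387 + 5 = 1.3713.
L₁/L₂ = 10^(0.4(M₂ − M₁)) = 10^(0.4 × (-0.1836)) = 10^(-0.07344) = 0.84442.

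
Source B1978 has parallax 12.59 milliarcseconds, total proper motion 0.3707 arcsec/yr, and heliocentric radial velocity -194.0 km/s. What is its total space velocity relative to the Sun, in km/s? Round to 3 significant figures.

239 km/s

d = 1/p = 1/0.01259″ = 79.428 pc.
v_t = 4.740 μ d = 4.740 × 0.3707 × 79.428 = 139.56 km/s.
v = √(v_r² + v_t²) = √((-194.0)² + 139.56²) = √57113 = 238.98 km/s.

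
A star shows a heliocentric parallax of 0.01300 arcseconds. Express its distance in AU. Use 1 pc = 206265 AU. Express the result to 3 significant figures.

d = 1/p = 1/0.01300 = 76.923 pc.
In AU: 76.923 × 206265 = 1.5867 × 10^7 AU.

1.59 × 10^7 AU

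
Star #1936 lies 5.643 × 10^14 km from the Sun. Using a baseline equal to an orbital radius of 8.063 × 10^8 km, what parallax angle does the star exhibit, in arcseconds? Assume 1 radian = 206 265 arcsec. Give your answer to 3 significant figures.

0.295 arcsec

θ ≈ B/d = (8.063 × 10^8) / (5.643 × 10^14) = 1.4288 × 10^-6 rad.
In arcseconds: 1.4288 × 10^-6 × 206265 = 0.29471″.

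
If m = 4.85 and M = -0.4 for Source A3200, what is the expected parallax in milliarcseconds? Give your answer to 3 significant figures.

8.91 mas

m − M = 4.85 − (-0.4) = 5.25.
d = 10^((m−M)/5 + 1) = 10^2.050 = 112.2 pc.
p = 1/d = 1/112.2 = 0.0089127 arcsec = 8.9127 mas.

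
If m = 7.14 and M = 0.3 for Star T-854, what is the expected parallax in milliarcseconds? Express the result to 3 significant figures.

m − M = 7.14 − 0.3 = 6.84.
d = 10^((m−M)/5 + 1) = 10^2.368 = 233.35 pc.
p = 1/d = 1/233.35 = 0.0042854 arcsec = 4.2854 mas.

4.29 mas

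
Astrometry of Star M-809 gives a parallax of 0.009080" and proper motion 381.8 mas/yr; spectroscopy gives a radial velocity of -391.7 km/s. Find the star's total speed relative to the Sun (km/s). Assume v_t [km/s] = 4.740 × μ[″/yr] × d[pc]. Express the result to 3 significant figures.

439 km/s

d = 1/p = 1/0.009080″ = 110.13 pc.
μ = 381.8 mas/yr = 0.3818 ″/yr.
v_t = 4.740 μ d = 4.740 × 0.3818 × 110.13 = 199.31 km/s.
v = √(v_r² + v_t²) = √((-391.7)² + 199.31²) = √193153 = 439.49 km/s.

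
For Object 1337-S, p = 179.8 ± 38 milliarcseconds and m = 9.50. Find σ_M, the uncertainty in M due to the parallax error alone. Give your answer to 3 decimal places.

M = m − 5 log₁₀ d + 5 = m + 5 log₁₀ p + 5, so ∂M/∂p = 5/(p ln 10).
σ_M = (5/ln 10) · (σ_p/p) = 2.1715 × 38/179.8 = 2.1715 × 0.21135 = 0.45895.

σ_M = 0.459 mag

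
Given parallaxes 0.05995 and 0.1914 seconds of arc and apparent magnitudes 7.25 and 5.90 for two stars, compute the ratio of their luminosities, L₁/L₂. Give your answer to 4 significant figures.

L₁/L₂ = 2.940

d₁ = 1/p₁ = 1/0.05995″ = 16.681 pc; d₂ = 1/p₂ = 1/0.1914″ = 5.2247 pc.
M₁ = m₁ − 5 log₁₀ d₁ + 5 = 7.25 − 6.1111 + 5 = 6.1389.
M₂ = 5.90 − 3.5903 + 5 = 7.3097.
L₁/L₂ = 10^(0.4(M₂ − M₁)) = 10^(0.4 × 1.1708) = 10^0.46832 = 2.9398.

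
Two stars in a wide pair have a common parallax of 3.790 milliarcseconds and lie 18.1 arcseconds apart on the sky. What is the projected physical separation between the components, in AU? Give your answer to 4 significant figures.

4776 AU

d = 1/p = 1/0.003790″ = 263.85 pc.
At distance d (pc), an angle of θ arcsec spans θ·d AU: s = 18.1 × 263.85 = 4775.7 AU.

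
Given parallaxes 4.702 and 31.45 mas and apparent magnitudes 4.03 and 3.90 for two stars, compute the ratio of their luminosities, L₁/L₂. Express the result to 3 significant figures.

L₁/L₂ = 39.7

d₁ = 1/p₁ = 1/0.004702″ = 212.68 pc; d₂ = 1/p₂ = 1/0.03145″ = 31.797 pc.
M₁ = m₁ − 5 log₁₀ d₁ + 5 = 4.03 − 11.6386 + 5 = -2.6086.
M₂ = 3.90 − 7.5119 + 5 = 1.3881.
L₁/L₂ = 10^(0.4(M₂ − M₁)) = 10^(0.4 × 3.9967) = 10^1.59868 = 39.69.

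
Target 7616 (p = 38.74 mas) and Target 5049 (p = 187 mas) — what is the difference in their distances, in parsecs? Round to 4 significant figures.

d_A = 1/0.03874″ = 25.813 pc; d_B = 1/0.1870″ = 5.3476 pc.
|d_B − d_A| = |5.3476 − 25.813| = 20.465 pc.

20.47 pc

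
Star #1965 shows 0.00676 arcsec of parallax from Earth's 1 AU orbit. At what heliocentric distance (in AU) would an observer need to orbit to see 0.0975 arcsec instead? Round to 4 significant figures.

14.42 AU

Parallax scales linearly with baseline: p ∝ B, so B = p_target / p_Earth × 1 AU.
B = 0.0975 / 0.00676 = 14.423 AU.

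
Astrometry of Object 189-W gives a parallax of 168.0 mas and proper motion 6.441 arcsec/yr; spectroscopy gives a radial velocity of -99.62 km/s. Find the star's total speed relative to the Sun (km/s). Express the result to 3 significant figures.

207 km/s

d = 1/p = 1/0.1680″ = 5.9524 pc.
v_t = 4.740 μ d = 4.740 × 6.441 × 5.9524 = 181.73 km/s.
v = √(v_r² + v_t²) = √((-99.62)² + 181.73²) = √42949.9 = 207.24 km/s.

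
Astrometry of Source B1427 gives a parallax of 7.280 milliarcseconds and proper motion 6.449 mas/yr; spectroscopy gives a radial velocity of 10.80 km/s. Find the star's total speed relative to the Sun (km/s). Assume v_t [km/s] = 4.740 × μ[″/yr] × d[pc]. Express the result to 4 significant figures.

11.59 km/s

d = 1/p = 1/0.007280″ = 137.36 pc.
μ = 6.449 mas/yr = 0.006449 ″/yr.
v_t = 4.740 μ d = 4.740 × 0.006449 × 137.36 = 4.1989 km/s.
v = √(v_r² + v_t²) = √(10.80² + 4.1989²) = √134.271 = 11.588 km/s.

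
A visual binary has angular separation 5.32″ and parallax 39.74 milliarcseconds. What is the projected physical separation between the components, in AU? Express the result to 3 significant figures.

134 AU

d = 1/p = 1/0.03974″ = 25.164 pc.
At distance d (pc), an angle of θ arcsec spans θ·d AU: s = 5.32 × 25.164 = 133.87 AU.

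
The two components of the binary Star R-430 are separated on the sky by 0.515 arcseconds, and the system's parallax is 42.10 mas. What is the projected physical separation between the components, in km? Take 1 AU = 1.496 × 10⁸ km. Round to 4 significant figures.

1.830 × 10^9 km

d = 1/p = 1/0.04210″ = 23.753 pc.
At distance d (pc), an angle of θ arcsec spans θ·d AU: s = 0.515 × 23.753 = 12.233 AU.
= 12.233 × 1.496 × 10⁸ km = 1.8301 × 10^9 km.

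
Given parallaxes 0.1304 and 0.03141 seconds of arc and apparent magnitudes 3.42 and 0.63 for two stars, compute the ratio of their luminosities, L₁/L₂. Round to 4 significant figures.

L₁/L₂ = 0.004442

d₁ = 1/p₁ = 1/0.1304″ = 7.6687 pc; d₂ = 1/p₂ = 1/0.03141″ = 31.837 pc.
M₁ = m₁ − 5 log₁₀ d₁ + 5 = 3.42 − 4.4236 + 5 = 3.9964.
M₂ = 0.63 − 7.5147 + 5 = -1.8847.
L₁/L₂ = 10^(0.4(M₂ − M₁)) = 10^(0.4 × (-5.8811)) = 10^(-2.35244) = 0.0044418.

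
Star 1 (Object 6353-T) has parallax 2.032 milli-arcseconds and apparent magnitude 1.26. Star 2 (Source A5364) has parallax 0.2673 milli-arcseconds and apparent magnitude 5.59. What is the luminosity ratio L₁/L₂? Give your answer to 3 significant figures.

L₁/L₂ = 0.934

d₁ = 1/p₁ = 1/0.002032″ = 492.13 pc; d₂ = 1/p₂ = 1/0.0002673″ = 3741.1 pc.
M₁ = m₁ − 5 log₁₀ d₁ + 5 = 1.26 − 13.4604 + 5 = -7.2004.
M₂ = 5.59 − 17.8650 + 5 = -7.2750.
L₁/L₂ = 10^(0.4(M₂ − M₁)) = 10^(0.4 × (-0.0746)) = 10^(-0.02984) = 0.9336.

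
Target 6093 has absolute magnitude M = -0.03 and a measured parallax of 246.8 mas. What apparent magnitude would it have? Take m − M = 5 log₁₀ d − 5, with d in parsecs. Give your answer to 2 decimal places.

m = -1.99

d = 1/p = 1/0.2468″ = 4.0519 pc.
m − M = 5 log₁₀ d − 5 = 5 log₁₀(4.0519) − 5 = 3.0383 − 5 = -1.9617.
m = M + (m − M) = -0.03 + (-1.9617) = -1.99.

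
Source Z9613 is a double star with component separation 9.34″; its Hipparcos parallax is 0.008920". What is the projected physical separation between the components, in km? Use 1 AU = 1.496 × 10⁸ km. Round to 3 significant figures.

d = 1/p = 1/0.008920″ = 112.11 pc.
At distance d (pc), an angle of θ arcsec spans θ·d AU: s = 9.34 × 112.11 = 1047.1 AU.
= 1047.1 × 1.496 × 10⁸ km = 1.5665 × 10^11 km.

1.57 × 10^11 km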